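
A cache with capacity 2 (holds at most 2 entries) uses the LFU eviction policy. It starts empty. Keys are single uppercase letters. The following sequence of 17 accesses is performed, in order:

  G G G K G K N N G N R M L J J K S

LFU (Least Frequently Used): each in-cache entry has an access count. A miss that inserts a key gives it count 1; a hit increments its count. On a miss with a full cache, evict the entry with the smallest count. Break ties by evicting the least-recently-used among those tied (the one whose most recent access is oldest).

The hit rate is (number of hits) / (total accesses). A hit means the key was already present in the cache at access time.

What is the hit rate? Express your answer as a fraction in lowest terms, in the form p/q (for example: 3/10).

Answer: 8/17

Derivation:
LFU simulation (capacity=2):
  1. access G: MISS. Cache: [G(c=1)]
  2. access G: HIT, count now 2. Cache: [G(c=2)]
  3. access G: HIT, count now 3. Cache: [G(c=3)]
  4. access K: MISS. Cache: [K(c=1) G(c=3)]
  5. access G: HIT, count now 4. Cache: [K(c=1) G(c=4)]
  6. access K: HIT, count now 2. Cache: [K(c=2) G(c=4)]
  7. access N: MISS, evict K(c=2). Cache: [N(c=1) G(c=4)]
  8. access N: HIT, count now 2. Cache: [N(c=2) G(c=4)]
  9. access G: HIT, count now 5. Cache: [N(c=2) G(c=5)]
  10. access N: HIT, count now 3. Cache: [N(c=3) G(c=5)]
  11. access R: MISS, evict N(c=3). Cache: [R(c=1) G(c=5)]
  12. access M: MISS, evict R(c=1). Cache: [M(c=1) G(c=5)]
  13. access L: MISS, evict M(c=1). Cache: [L(c=1) G(c=5)]
  14. access J: MISS, evict L(c=1). Cache: [J(c=1) G(c=5)]
  15. access J: HIT, count now 2. Cache: [J(c=2) G(c=5)]
  16. access K: MISS, evict J(c=2). Cache: [K(c=1) G(c=5)]
  17. access S: MISS, evict K(c=1). Cache: [S(c=1) G(c=5)]
Total: 8 hits, 9 misses, 7 evictions

Hit rate = 8/17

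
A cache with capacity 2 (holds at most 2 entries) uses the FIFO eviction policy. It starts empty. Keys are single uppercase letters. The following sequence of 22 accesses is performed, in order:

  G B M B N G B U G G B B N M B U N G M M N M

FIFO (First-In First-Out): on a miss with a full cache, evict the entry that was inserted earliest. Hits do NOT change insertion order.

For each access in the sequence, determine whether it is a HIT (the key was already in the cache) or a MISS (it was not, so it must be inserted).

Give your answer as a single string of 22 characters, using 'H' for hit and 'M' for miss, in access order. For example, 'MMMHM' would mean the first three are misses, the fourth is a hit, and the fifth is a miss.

FIFO simulation (capacity=2):
  1. access G: MISS. Cache (old->new): [G]
  2. access B: MISS. Cache (old->new): [G B]
  3. access M: MISS, evict G. Cache (old->new): [B M]
  4. access B: HIT. Cache (old->new): [B M]
  5. access N: MISS, evict B. Cache (old->new): [M N]
  6. access G: MISS, evict M. Cache (old->new): [N G]
  7. access B: MISS, evict N. Cache (old->new): [G B]
  8. access U: MISS, evict G. Cache (old->new): [B U]
  9. access G: MISS, evict B. Cache (old->new): [U G]
  10. access G: HIT. Cache (old->new): [U G]
  11. access B: MISS, evict U. Cache (old->new): [G B]
  12. access B: HIT. Cache (old->new): [G B]
  13. access N: MISS, evict G. Cache (old->new): [B N]
  14. access M: MISS, evict B. Cache (old->new): [N M]
  15. access B: MISS, evict N. Cache (old->new): [M B]
  16. access U: MISS, evict M. Cache (old->new): [B U]
  17. access N: MISS, evict B. Cache (old->new): [U N]
  18. access G: MISS, evict U. Cache (old->new): [N G]
  19. access M: MISS, evict N. Cache (old->new): [G M]
  20. access M: HIT. Cache (old->new): [G M]
  21. access N: MISS, evict G. Cache (old->new): [M N]
  22. access M: HIT. Cache (old->new): [M N]
Total: 5 hits, 17 misses, 15 evictions

Answer: MMMHMMMMMHMHMMMMMMMHMH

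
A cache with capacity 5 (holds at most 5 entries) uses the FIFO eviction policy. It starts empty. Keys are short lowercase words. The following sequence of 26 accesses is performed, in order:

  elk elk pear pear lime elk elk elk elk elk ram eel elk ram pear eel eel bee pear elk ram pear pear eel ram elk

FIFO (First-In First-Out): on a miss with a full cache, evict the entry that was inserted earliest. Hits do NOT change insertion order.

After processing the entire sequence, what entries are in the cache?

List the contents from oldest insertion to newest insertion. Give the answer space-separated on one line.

FIFO simulation (capacity=5):
  1. access elk: MISS. Cache (old->new): [elk]
  2. access elk: HIT. Cache (old->new): [elk]
  3. access pear: MISS. Cache (old->new): [elk pear]
  4. access pear: HIT. Cache (old->new): [elk pear]
  5. access lime: MISS. Cache (old->new): [elk pear lime]
  6. access elk: HIT. Cache (old->new): [elk pear lime]
  7. access elk: HIT. Cache (old->new): [elk pear lime]
  8. access elk: HIT. Cache (old->new): [elk pear lime]
  9. access elk: HIT. Cache (old->new): [elk pear lime]
  10. access elk: HIT. Cache (old->new): [elk pear lime]
  11. access ram: MISS. Cache (old->new): [elk pear lime ram]
  12. access eel: MISS. Cache (old->new): [elk pear lime ram eel]
  13. access elk: HIT. Cache (old->new): [elk pear lime ram eel]
  14. access ram: HIT. Cache (old->new): [elk pear lime ram eel]
  15. access pear: HIT. Cache (old->new): [elk pear lime ram eel]
  16. access eel: HIT. Cache (old->new): [elk pear lime ram eel]
  17. access eel: HIT. Cache (old->new): [elk pear lime ram eel]
  18. access bee: MISS, evict elk. Cache (old->new): [pear lime ram eel bee]
  19. access pear: HIT. Cache (old->new): [pear lime ram eel bee]
  20. access elk: MISS, evict pear. Cache (old->new): [lime ram eel bee elk]
  21. access ram: HIT. Cache (old->new): [lime ram eel bee elk]
  22. access pear: MISS, evict lime. Cache (old->new): [ram eel bee elk pear]
  23. access pear: HIT. Cache (old->new): [ram eel bee elk pear]
  24. access eel: HIT. Cache (old->new): [ram eel bee elk pear]
  25. access ram: HIT. Cache (old->new): [ram eel bee elk pear]
  26. access elk: HIT. Cache (old->new): [ram eel bee elk pear]
Total: 18 hits, 8 misses, 3 evictions

Answer: ram eel bee elk pear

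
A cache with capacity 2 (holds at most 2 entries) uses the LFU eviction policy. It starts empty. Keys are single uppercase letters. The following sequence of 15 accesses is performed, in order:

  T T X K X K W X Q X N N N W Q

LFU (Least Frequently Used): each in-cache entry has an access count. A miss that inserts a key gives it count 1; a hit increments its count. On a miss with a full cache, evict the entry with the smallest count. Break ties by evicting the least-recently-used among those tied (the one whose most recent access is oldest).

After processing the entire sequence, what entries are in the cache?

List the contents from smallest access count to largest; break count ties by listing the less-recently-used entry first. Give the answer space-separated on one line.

LFU simulation (capacity=2):
  1. access T: MISS. Cache: [T(c=1)]
  2. access T: HIT, count now 2. Cache: [T(c=2)]
  3. access X: MISS. Cache: [X(c=1) T(c=2)]
  4. access K: MISS, evict X(c=1). Cache: [K(c=1) T(c=2)]
  5. access X: MISS, evict K(c=1). Cache: [X(c=1) T(c=2)]
  6. access K: MISS, evict X(c=1). Cache: [K(c=1) T(c=2)]
  7. access W: MISS, evict K(c=1). Cache: [W(c=1) T(c=2)]
  8. access X: MISS, evict W(c=1). Cache: [X(c=1) T(c=2)]
  9. access Q: MISS, evict X(c=1). Cache: [Q(c=1) T(c=2)]
  10. access X: MISS, evict Q(c=1). Cache: [X(c=1) T(c=2)]
  11. access N: MISS, evict X(c=1). Cache: [N(c=1) T(c=2)]
  12. access N: HIT, count now 2. Cache: [T(c=2) N(c=2)]
  13. access N: HIT, count now 3. Cache: [T(c=2) N(c=3)]
  14. access W: MISS, evict T(c=2). Cache: [W(c=1) N(c=3)]
  15. access Q: MISS, evict W(c=1). Cache: [Q(c=1) N(c=3)]
Total: 3 hits, 12 misses, 10 evictions

Answer: Q N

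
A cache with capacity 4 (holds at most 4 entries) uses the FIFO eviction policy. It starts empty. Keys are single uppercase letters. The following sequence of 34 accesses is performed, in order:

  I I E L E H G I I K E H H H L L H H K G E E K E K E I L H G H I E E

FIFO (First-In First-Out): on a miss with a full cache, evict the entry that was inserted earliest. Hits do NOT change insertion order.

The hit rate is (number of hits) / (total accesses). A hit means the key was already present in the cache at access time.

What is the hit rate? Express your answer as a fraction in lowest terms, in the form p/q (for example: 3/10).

Answer: 8/17

Derivation:
FIFO simulation (capacity=4):
  1. access I: MISS. Cache (old->new): [I]
  2. access I: HIT. Cache (old->new): [I]
  3. access E: MISS. Cache (old->new): [I E]
  4. access L: MISS. Cache (old->new): [I E L]
  5. access E: HIT. Cache (old->new): [I E L]
  6. access H: MISS. Cache (old->new): [I E L H]
  7. access G: MISS, evict I. Cache (old->new): [E L H G]
  8. access I: MISS, evict E. Cache (old->new): [L H G I]
  9. access I: HIT. Cache (old->new): [L H G I]
  10. access K: MISS, evict L. Cache (old->new): [H G I K]
  11. access E: MISS, evict H. Cache (old->new): [G I K E]
  12. access H: MISS, evict G. Cache (old->new): [I K E H]
  13. access H: HIT. Cache (old->new): [I K E H]
  14. access H: HIT. Cache (old->new): [I K E H]
  15. access L: MISS, evict I. Cache (old->new): [K E H L]
  16. access L: HIT. Cache (old->new): [K E H L]
  17. access H: HIT. Cache (old->new): [K E H L]
  18. access H: HIT. Cache (old->new): [K E H L]
  19. access K: HIT. Cache (old->new): [K E H L]
  20. access G: MISS, evict K. Cache (old->new): [E H L G]
  21. access E: HIT. Cache (old->new): [E H L G]
  22. access E: HIT. Cache (old->new): [E H L G]
  23. access K: MISS, evict E. Cache (old->new): [H L G K]
  24. access E: MISS, evict H. Cache (old->new): [L G K E]
  25. access K: HIT. Cache (old->new): [L G K E]
  26. access E: HIT. Cache (old->new): [L G K E]
  27. access I: MISS, evict L. Cache (old->new): [G K E I]
  28. access L: MISS, evict G. Cache (old->new): [K E I L]
  29. access H: MISS, evict K. Cache (old->new): [E I L H]
  30. access G: MISS, evict E. Cache (old->new): [I L H G]
  31. access H: HIT. Cache (old->new): [I L H G]
  32. access I: HIT. Cache (old->new): [I L H G]
  33. access E: MISS, evict I. Cache (old->new): [L H G E]
  34. access E: HIT. Cache (old->new): [L H G E]
Total: 16 hits, 18 misses, 14 evictions

Hit rate = 16/34 = 8/17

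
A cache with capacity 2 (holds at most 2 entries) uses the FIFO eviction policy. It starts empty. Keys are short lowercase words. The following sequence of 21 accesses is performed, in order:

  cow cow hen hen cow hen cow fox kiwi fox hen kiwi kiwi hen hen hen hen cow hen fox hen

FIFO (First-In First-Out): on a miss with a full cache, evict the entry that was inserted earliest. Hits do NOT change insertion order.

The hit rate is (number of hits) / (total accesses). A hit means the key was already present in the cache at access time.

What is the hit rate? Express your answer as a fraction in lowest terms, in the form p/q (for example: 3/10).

Answer: 13/21

Derivation:
FIFO simulation (capacity=2):
  1. access cow: MISS. Cache (old->new): [cow]
  2. access cow: HIT. Cache (old->new): [cow]
  3. access hen: MISS. Cache (old->new): [cow hen]
  4. access hen: HIT. Cache (old->new): [cow hen]
  5. access cow: HIT. Cache (old->new): [cow hen]
  6. access hen: HIT. Cache (old->new): [cow hen]
  7. access cow: HIT. Cache (old->new): [cow hen]
  8. access fox: MISS, evict cow. Cache (old->new): [hen fox]
  9. access kiwi: MISS, evict hen. Cache (old->new): [fox kiwi]
  10. access fox: HIT. Cache (old->new): [fox kiwi]
  11. access hen: MISS, evict fox. Cache (old->new): [kiwi hen]
  12. access kiwi: HIT. Cache (old->new): [kiwi hen]
  13. access kiwi: HIT. Cache (old->new): [kiwi hen]
  14. access hen: HIT. Cache (old->new): [kiwi hen]
  15. access hen: HIT. Cache (old->new): [kiwi hen]
  16. access hen: HIT. Cache (old->new): [kiwi hen]
  17. access hen: HIT. Cache (old->new): [kiwi hen]
  18. access cow: MISS, evict kiwi. Cache (old->new): [hen cow]
  19. access hen: HIT. Cache (old->new): [hen cow]
  20. access fox: MISS, evict hen. Cache (old->new): [cow fox]
  21. access hen: MISS, evict cow. Cache (old->new): [fox hen]
Total: 13 hits, 8 misses, 6 evictions

Hit rate = 13/21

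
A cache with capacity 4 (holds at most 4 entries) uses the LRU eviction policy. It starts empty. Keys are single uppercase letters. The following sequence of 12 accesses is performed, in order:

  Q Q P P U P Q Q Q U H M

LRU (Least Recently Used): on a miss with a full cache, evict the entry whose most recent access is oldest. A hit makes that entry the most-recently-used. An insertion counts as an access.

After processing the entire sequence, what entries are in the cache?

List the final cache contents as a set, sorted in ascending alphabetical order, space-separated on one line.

Answer: H M Q U

Derivation:
LRU simulation (capacity=4):
  1. access Q: MISS. Cache (LRU->MRU): [Q]
  2. access Q: HIT. Cache (LRU->MRU): [Q]
  3. access P: MISS. Cache (LRU->MRU): [Q P]
  4. access P: HIT. Cache (LRU->MRU): [Q P]
  5. access U: MISS. Cache (LRU->MRU): [Q P U]
  6. access P: HIT. Cache (LRU->MRU): [Q U P]
  7. access Q: HIT. Cache (LRU->MRU): [U P Q]
  8. access Q: HIT. Cache (LRU->MRU): [U P Q]
  9. access Q: HIT. Cache (LRU->MRU): [U P Q]
  10. access U: HIT. Cache (LRU->MRU): [P Q U]
  11. access H: MISS. Cache (LRU->MRU): [P Q U H]
  12. access M: MISS, evict P. Cache (LRU->MRU): [Q U H M]
Total: 7 hits, 5 misses, 1 evictions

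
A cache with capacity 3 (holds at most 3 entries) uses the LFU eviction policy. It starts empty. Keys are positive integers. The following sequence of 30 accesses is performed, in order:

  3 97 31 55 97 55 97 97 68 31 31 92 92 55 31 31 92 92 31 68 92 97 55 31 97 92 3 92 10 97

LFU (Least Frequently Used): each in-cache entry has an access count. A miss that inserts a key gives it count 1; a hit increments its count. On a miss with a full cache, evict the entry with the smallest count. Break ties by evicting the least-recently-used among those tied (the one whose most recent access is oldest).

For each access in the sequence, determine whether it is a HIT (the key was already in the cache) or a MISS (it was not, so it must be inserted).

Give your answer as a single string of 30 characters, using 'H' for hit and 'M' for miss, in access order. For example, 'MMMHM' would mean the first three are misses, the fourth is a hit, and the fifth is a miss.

LFU simulation (capacity=3):
  1. access 3: MISS. Cache: [3(c=1)]
  2. access 97: MISS. Cache: [3(c=1) 97(c=1)]
  3. access 31: MISS. Cache: [3(c=1) 97(c=1) 31(c=1)]
  4. access 55: MISS, evict 3(c=1). Cache: [97(c=1) 31(c=1) 55(c=1)]
  5. access 97: HIT, count now 2. Cache: [31(c=1) 55(c=1) 97(c=2)]
  6. access 55: HIT, count now 2. Cache: [31(c=1) 97(c=2) 55(c=2)]
  7. access 97: HIT, count now 3. Cache: [31(c=1) 55(c=2) 97(c=3)]
  8. access 97: HIT, count now 4. Cache: [31(c=1) 55(c=2) 97(c=4)]
  9. access 68: MISS, evict 31(c=1). Cache: [68(c=1) 55(c=2) 97(c=4)]
  10. access 31: MISS, evict 68(c=1). Cache: [31(c=1) 55(c=2) 97(c=4)]
  11. access 31: HIT, count now 2. Cache: [55(c=2) 31(c=2) 97(c=4)]
  12. access 92: MISS, evict 55(c=2). Cache: [92(c=1) 31(c=2) 97(c=4)]
  13. access 92: HIT, count now 2. Cache: [31(c=2) 92(c=2) 97(c=4)]
  14. access 55: MISS, evict 31(c=2). Cache: [55(c=1) 92(c=2) 97(c=4)]
  15. access 31: MISS, evict 55(c=1). Cache: [31(c=1) 92(c=2) 97(c=4)]
  16. access 31: HIT, count now 2. Cache: [92(c=2) 31(c=2) 97(c=4)]
  17. access 92: HIT, count now 3. Cache: [31(c=2) 92(c=3) 97(c=4)]
  18. access 92: HIT, count now 4. Cache: [31(c=2) 97(c=4) 92(c=4)]
  19. access 31: HIT, count now 3. Cache: [31(c=3) 97(c=4) 92(c=4)]
  20. access 68: MISS, evict 31(c=3). Cache: [68(c=1) 97(c=4) 92(c=4)]
  21. access 92: HIT, count now 5. Cache: [68(c=1) 97(c=4) 92(c=5)]
  22. access 97: HIT, count now 5. Cache: [68(c=1) 92(c=5) 97(c=5)]
  23. access 55: MISS, evict 68(c=1). Cache: [55(c=1) 92(c=5) 97(c=5)]
  24. access 31: MISS, evict 55(c=1). Cache: [31(c=1) 92(c=5) 97(c=5)]
  25. access 97: HIT, count now 6. Cache: [31(c=1) 92(c=5) 97(c=6)]
  26. access 92: HIT, count now 6. Cache: [31(c=1) 97(c=6) 92(c=6)]
  27. access 3: MISS, evict 31(c=1). Cache: [3(c=1) 97(c=6) 92(c=6)]
  28. access 92: HIT, count now 7. Cache: [3(c=1) 97(c=6) 92(c=7)]
  29. access 10: MISS, evict 3(c=1). Cache: [10(c=1) 97(c=6) 92(c=7)]
  30. access 97: HIT, count now 7. Cache: [10(c=1) 92(c=7) 97(c=7)]
Total: 16 hits, 14 misses, 11 evictions

Answer: MMMMHHHHMMHMHMMHHHHMHHMMHHMHMH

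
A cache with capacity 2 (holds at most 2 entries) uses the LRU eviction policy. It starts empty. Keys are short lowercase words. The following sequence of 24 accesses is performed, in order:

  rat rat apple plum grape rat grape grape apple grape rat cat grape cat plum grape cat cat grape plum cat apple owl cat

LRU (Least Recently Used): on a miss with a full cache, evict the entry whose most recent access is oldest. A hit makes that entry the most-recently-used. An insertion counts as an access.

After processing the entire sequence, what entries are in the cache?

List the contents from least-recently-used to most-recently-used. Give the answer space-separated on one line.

LRU simulation (capacity=2):
  1. access rat: MISS. Cache (LRU->MRU): [rat]
  2. access rat: HIT. Cache (LRU->MRU): [rat]
  3. access apple: MISS. Cache (LRU->MRU): [rat apple]
  4. access plum: MISS, evict rat. Cache (LRU->MRU): [apple plum]
  5. access grape: MISS, evict apple. Cache (LRU->MRU): [plum grape]
  6. access rat: MISS, evict plum. Cache (LRU->MRU): [grape rat]
  7. access grape: HIT. Cache (LRU->MRU): [rat grape]
  8. access grape: HIT. Cache (LRU->MRU): [rat grape]
  9. access apple: MISS, evict rat. Cache (LRU->MRU): [grape apple]
  10. access grape: HIT. Cache (LRU->MRU): [apple grape]
  11. access rat: MISS, evict apple. Cache (LRU->MRU): [grape rat]
  12. access cat: MISS, evict grape. Cache (LRU->MRU): [rat cat]
  13. access grape: MISS, evict rat. Cache (LRU->MRU): [cat grape]
  14. access cat: HIT. Cache (LRU->MRU): [grape cat]
  15. access plum: MISS, evict grape. Cache (LRU->MRU): [cat plum]
  16. access grape: MISS, evict cat. Cache (LRU->MRU): [plum grape]
  17. access cat: MISS, evict plum. Cache (LRU->MRU): [grape cat]
  18. access cat: HIT. Cache (LRU->MRU): [grape cat]
  19. access grape: HIT. Cache (LRU->MRU): [cat grape]
  20. access plum: MISS, evict cat. Cache (LRU->MRU): [grape plum]
  21. access cat: MISS, evict grape. Cache (LRU->MRU): [plum cat]
  22. access apple: MISS, evict plum. Cache (LRU->MRU): [cat apple]
  23. access owl: MISS, evict cat. Cache (LRU->MRU): [apple owl]
  24. access cat: MISS, evict apple. Cache (LRU->MRU): [owl cat]
Total: 7 hits, 17 misses, 15 evictions

Answer: owl cat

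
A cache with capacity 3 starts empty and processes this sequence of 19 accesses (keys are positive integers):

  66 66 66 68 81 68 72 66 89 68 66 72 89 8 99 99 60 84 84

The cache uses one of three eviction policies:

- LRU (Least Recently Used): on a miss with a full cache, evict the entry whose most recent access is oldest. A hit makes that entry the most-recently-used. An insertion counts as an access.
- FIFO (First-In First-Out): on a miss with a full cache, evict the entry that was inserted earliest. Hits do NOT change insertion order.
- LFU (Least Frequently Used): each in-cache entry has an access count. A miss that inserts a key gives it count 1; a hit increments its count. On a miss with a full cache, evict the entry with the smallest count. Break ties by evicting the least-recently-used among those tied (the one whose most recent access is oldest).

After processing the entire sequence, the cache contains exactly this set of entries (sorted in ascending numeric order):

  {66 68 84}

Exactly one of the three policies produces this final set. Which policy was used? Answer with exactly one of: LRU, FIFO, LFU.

Simulating under each policy and comparing final sets:
  LRU: final set = {60 84 99} -> differs
  FIFO: final set = {60 84 99} -> differs
  LFU: final set = {66 68 84} -> MATCHES target
Only LFU produces the target set.

Answer: LFU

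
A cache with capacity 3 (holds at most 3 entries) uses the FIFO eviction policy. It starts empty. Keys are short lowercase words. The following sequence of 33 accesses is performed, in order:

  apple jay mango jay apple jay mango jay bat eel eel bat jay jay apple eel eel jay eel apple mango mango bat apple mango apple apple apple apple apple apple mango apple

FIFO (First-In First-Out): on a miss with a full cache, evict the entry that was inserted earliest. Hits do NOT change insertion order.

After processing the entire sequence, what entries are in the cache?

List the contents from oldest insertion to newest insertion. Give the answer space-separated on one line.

FIFO simulation (capacity=3):
  1. access apple: MISS. Cache (old->new): [apple]
  2. access jay: MISS. Cache (old->new): [apple jay]
  3. access mango: MISS. Cache (old->new): [apple jay mango]
  4. access jay: HIT. Cache (old->new): [apple jay mango]
  5. access apple: HIT. Cache (old->new): [apple jay mango]
  6. access jay: HIT. Cache (old->new): [apple jay mango]
  7. access mango: HIT. Cache (old->new): [apple jay mango]
  8. access jay: HIT. Cache (old->new): [apple jay mango]
  9. access bat: MISS, evict apple. Cache (old->new): [jay mango bat]
  10. access eel: MISS, evict jay. Cache (old->new): [mango bat eel]
  11. access eel: HIT. Cache (old->new): [mango bat eel]
  12. access bat: HIT. Cache (old->new): [mango bat eel]
  13. access jay: MISS, evict mango. Cache (old->new): [bat eel jay]
  14. access jay: HIT. Cache (old->new): [bat eel jay]
  15. access apple: MISS, evict bat. Cache (old->new): [eel jay apple]
  16. access eel: HIT. Cache (old->new): [eel jay apple]
  17. access eel: HIT. Cache (old->new): [eel jay apple]
  18. access jay: HIT. Cache (old->new): [eel jay apple]
  19. access eel: HIT. Cache (old->new): [eel jay apple]
  20. access apple: HIT. Cache (old->new): [eel jay apple]
  21. access mango: MISS, evict eel. Cache (old->new): [jay apple mango]
  22. access mango: HIT. Cache (old->new): [jay apple mango]
  23. access bat: MISS, evict jay. Cache (old->new): [apple mango bat]
  24. access apple: HIT. Cache (old->new): [apple mango bat]
  25. access mango: HIT. Cache (old->new): [apple mango bat]
  26. access apple: HIT. Cache (old->new): [apple mango bat]
  27. access apple: HIT. Cache (old->new): [apple mango bat]
  28. access apple: HIT. Cache (old->new): [apple mango bat]
  29. access apple: HIT. Cache (old->new): [apple mango bat]
  30. access apple: HIT. Cache (old->new): [apple mango bat]
  31. access apple: HIT. Cache (old->new): [apple mango bat]
  32. access mango: HIT. Cache (old->new): [apple mango bat]
  33. access apple: HIT. Cache (old->new): [apple mango bat]
Total: 24 hits, 9 misses, 6 evictions

Answer: apple mango bat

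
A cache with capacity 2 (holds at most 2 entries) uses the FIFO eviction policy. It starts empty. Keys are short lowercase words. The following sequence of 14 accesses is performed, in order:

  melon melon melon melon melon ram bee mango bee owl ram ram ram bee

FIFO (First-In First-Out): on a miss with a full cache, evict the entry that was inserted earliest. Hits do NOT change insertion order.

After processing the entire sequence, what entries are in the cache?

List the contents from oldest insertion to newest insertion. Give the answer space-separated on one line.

Answer: ram bee

Derivation:
FIFO simulation (capacity=2):
  1. access melon: MISS. Cache (old->new): [melon]
  2. access melon: HIT. Cache (old->new): [melon]
  3. access melon: HIT. Cache (old->new): [melon]
  4. access melon: HIT. Cache (old->new): [melon]
  5. access melon: HIT. Cache (old->new): [melon]
  6. access ram: MISS. Cache (old->new): [melon ram]
  7. access bee: MISS, evict melon. Cache (old->new): [ram bee]
  8. access mango: MISS, evict ram. Cache (old->new): [bee mango]
  9. access bee: HIT. Cache (old->new): [bee mango]
  10. access owl: MISS, evict bee. Cache (old->new): [mango owl]
  11. access ram: MISS, evict mango. Cache (old->new): [owl ram]
  12. access ram: HIT. Cache (old->new): [owl ram]
  13. access ram: HIT. Cache (old->new): [owl ram]
  14. access bee: MISS, evict owl. Cache (old->new): [ram bee]
Total: 7 hits, 7 misses, 5 evictions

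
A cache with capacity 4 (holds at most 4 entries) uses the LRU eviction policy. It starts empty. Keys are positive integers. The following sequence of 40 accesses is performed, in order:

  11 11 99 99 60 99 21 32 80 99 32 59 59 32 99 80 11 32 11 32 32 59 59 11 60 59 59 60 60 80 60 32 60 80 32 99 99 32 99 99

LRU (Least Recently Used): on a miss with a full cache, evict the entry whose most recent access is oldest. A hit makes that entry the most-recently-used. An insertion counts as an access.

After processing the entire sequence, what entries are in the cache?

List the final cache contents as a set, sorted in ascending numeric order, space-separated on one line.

Answer: 32 60 80 99

Derivation:
LRU simulation (capacity=4):
  1. access 11: MISS. Cache (LRU->MRU): [11]
  2. access 11: HIT. Cache (LRU->MRU): [11]
  3. access 99: MISS. Cache (LRU->MRU): [11 99]
  4. access 99: HIT. Cache (LRU->MRU): [11 99]
  5. access 60: MISS. Cache (LRU->MRU): [11 99 60]
  6. access 99: HIT. Cache (LRU->MRU): [11 60 99]
  7. access 21: MISS. Cache (LRU->MRU): [11 60 99 21]
  8. access 32: MISS, evict 11. Cache (LRU->MRU): [60 99 21 32]
  9. access 80: MISS, evict 60. Cache (LRU->MRU): [99 21 32 80]
  10. access 99: HIT. Cache (LRU->MRU): [21 32 80 99]
  11. access 32: HIT. Cache (LRU->MRU): [21 80 99 32]
  12. access 59: MISS, evict 21. Cache (LRU->MRU): [80 99 32 59]
  13. access 59: HIT. Cache (LRU->MRU): [80 99 32 59]
  14. access 32: HIT. Cache (LRU->MRU): [80 99 59 32]
  15. access 99: HIT. Cache (LRU->MRU): [80 59 32 99]
  16. access 80: HIT. Cache (LRU->MRU): [59 32 99 80]
  17. access 11: MISS, evict 59. Cache (LRU->MRU): [32 99 80 11]
  18. access 32: HIT. Cache (LRU->MRU): [99 80 11 32]
  19. access 11: HIT. Cache (LRU->MRU): [99 80 32 11]
  20. access 32: HIT. Cache (LRU->MRU): [99 80 11 32]
  21. access 32: HIT. Cache (LRU->MRU): [99 80 11 32]
  22. access 59: MISS, evict 99. Cache (LRU->MRU): [80 11 32 59]
  23. access 59: HIT. Cache (LRU->MRU): [80 11 32 59]
  24. access 11: HIT. Cache (LRU->MRU): [80 32 59 11]
  25. access 60: MISS, evict 80. Cache (LRU->MRU): [32 59 11 60]
  26. access 59: HIT. Cache (LRU->MRU): [32 11 60 59]
  27. access 59: HIT. Cache (LRU->MRU): [32 11 60 59]
  28. access 60: HIT. Cache (LRU->MRU): [32 11 59 60]
  29. access 60: HIT. Cache (LRU->MRU): [32 11 59 60]
  30. access 80: MISS, evict 32. Cache (LRU->MRU): [11 59 60 80]
  31. access 60: HIT. Cache (LRU->MRU): [11 59 80 60]
  32. access 32: MISS, evict 11. Cache (LRU->MRU): [59 80 60 32]
  33. access 60: HIT. Cache (LRU->MRU): [59 80 32 60]
  34. access 80: HIT. Cache (LRU->MRU): [59 32 60 80]
  35. access 32: HIT. Cache (LRU->MRU): [59 60 80 32]
  36. access 99: MISS, evict 59. Cache (LRU->MRU): [60 80 32 99]
  37. access 99: HIT. Cache (LRU->MRU): [60 80 32 99]
  38. access 32: HIT. Cache (LRU->MRU): [60 80 99 32]
  39. access 99: HIT. Cache (LRU->MRU): [60 80 32 99]
  40. access 99: HIT. Cache (LRU->MRU): [60 80 32 99]
Total: 27 hits, 13 misses, 9 evictions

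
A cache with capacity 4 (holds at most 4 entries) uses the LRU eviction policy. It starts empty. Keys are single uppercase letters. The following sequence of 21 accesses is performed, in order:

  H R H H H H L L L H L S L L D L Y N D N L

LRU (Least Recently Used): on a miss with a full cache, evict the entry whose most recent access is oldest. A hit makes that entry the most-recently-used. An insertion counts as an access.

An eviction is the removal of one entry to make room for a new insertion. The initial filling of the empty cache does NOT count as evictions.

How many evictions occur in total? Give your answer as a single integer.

Answer: 3

Derivation:
LRU simulation (capacity=4):
  1. access H: MISS. Cache (LRU->MRU): [H]
  2. access R: MISS. Cache (LRU->MRU): [H R]
  3. access H: HIT. Cache (LRU->MRU): [R H]
  4. access H: HIT. Cache (LRU->MRU): [R H]
  5. access H: HIT. Cache (LRU->MRU): [R H]
  6. access H: HIT. Cache (LRU->MRU): [R H]
  7. access L: MISS. Cache (LRU->MRU): [R H L]
  8. access L: HIT. Cache (LRU->MRU): [R H L]
  9. access L: HIT. Cache (LRU->MRU): [R H L]
  10. access H: HIT. Cache (LRU->MRU): [R L H]
  11. access L: HIT. Cache (LRU->MRU): [R H L]
  12. access S: MISS. Cache (LRU->MRU): [R H L S]
  13. access L: HIT. Cache (LRU->MRU): [R H S L]
  14. access L: HIT. Cache (LRU->MRU): [R H S L]
  15. access D: MISS, evict R. Cache (LRU->MRU): [H S L D]
  16. access L: HIT. Cache (LRU->MRU): [H S D L]
  17. access Y: MISS, evict H. Cache (LRU->MRU): [S D L Y]
  18. access N: MISS, evict S. Cache (LRU->MRU): [D L Y N]
  19. access D: HIT. Cache (LRU->MRU): [L Y N D]
  20. access N: HIT. Cache (LRU->MRU): [L Y D N]
  21. access L: HIT. Cache (LRU->MRU): [Y D N L]
Total: 14 hits, 7 misses, 3 evictions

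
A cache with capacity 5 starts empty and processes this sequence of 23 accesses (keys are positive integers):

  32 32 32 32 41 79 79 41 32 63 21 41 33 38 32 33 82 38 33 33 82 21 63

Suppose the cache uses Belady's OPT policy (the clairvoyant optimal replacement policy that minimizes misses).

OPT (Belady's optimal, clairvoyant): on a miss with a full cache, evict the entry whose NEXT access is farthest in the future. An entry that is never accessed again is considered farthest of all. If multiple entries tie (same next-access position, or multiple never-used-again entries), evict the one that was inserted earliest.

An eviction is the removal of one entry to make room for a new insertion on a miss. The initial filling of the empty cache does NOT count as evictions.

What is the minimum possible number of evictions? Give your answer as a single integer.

Answer: 3

Derivation:
OPT (Belady) simulation (capacity=5):
  1. access 32: MISS. Cache: [32]
  2. access 32: HIT. Next use of 32: step 3. Cache: [32]
  3. access 32: HIT. Next use of 32: step 4. Cache: [32]
  4. access 32: HIT. Next use of 32: step 9. Cache: [32]
  5. access 41: MISS. Cache: [32 41]
  6. access 79: MISS. Cache: [32 41 79]
  7. access 79: HIT. Next use of 79: never. Cache: [32 41 79]
  8. access 41: HIT. Next use of 41: step 12. Cache: [32 41 79]
  9. access 32: HIT. Next use of 32: step 15. Cache: [32 41 79]
  10. access 63: MISS. Cache: [32 41 79 63]
  11. access 21: MISS. Cache: [32 41 79 63 21]
  12. access 41: HIT. Next use of 41: never. Cache: [32 41 79 63 21]
  13. access 33: MISS, evict 41 (next use: never). Cache: [32 79 63 21 33]
  14. access 38: MISS, evict 79 (next use: never). Cache: [32 63 21 33 38]
  15. access 32: HIT. Next use of 32: never. Cache: [32 63 21 33 38]
  16. access 33: HIT. Next use of 33: step 19. Cache: [32 63 21 33 38]
  17. access 82: MISS, evict 32 (next use: never). Cache: [63 21 33 38 82]
  18. access 38: HIT. Next use of 38: never. Cache: [63 21 33 38 82]
  19. access 33: HIT. Next use of 33: step 20. Cache: [63 21 33 38 82]
  20. access 33: HIT. Next use of 33: never. Cache: [63 21 33 38 82]
  21. access 82: HIT. Next use of 82: never. Cache: [63 21 33 38 82]
  22. access 21: HIT. Next use of 21: never. Cache: [63 21 33 38 82]
  23. access 63: HIT. Next use of 63: never. Cache: [63 21 33 38 82]
Total: 15 hits, 8 misses, 3 evictions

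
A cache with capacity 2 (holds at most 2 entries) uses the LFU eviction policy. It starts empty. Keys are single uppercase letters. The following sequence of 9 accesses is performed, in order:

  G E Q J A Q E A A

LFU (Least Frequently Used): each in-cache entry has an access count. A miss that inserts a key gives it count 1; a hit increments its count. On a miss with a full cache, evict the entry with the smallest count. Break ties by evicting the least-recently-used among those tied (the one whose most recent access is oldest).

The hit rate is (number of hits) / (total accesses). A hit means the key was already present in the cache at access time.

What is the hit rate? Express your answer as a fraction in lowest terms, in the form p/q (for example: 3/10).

Answer: 1/9

Derivation:
LFU simulation (capacity=2):
  1. access G: MISS. Cache: [G(c=1)]
  2. access E: MISS. Cache: [G(c=1) E(c=1)]
  3. access Q: MISS, evict G(c=1). Cache: [E(c=1) Q(c=1)]
  4. access J: MISS, evict E(c=1). Cache: [Q(c=1) J(c=1)]
  5. access A: MISS, evict Q(c=1). Cache: [J(c=1) A(c=1)]
  6. access Q: MISS, evict J(c=1). Cache: [A(c=1) Q(c=1)]
  7. access E: MISS, evict A(c=1). Cache: [Q(c=1) E(c=1)]
  8. access A: MISS, evict Q(c=1). Cache: [E(c=1) A(c=1)]
  9. access A: HIT, count now 2. Cache: [E(c=1) A(c=2)]
Total: 1 hits, 8 misses, 6 evictions

Hit rate = 1/9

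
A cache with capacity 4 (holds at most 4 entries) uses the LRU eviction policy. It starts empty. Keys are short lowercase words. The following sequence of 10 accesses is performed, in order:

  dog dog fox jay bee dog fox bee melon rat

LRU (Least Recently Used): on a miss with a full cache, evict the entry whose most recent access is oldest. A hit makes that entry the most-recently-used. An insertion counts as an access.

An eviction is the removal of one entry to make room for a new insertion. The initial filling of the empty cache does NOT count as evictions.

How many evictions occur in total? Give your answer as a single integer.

LRU simulation (capacity=4):
  1. access dog: MISS. Cache (LRU->MRU): [dog]
  2. access dog: HIT. Cache (LRU->MRU): [dog]
  3. access fox: MISS. Cache (LRU->MRU): [dog fox]
  4. access jay: MISS. Cache (LRU->MRU): [dog fox jay]
  5. access bee: MISS. Cache (LRU->MRU): [dog fox jay bee]
  6. access dog: HIT. Cache (LRU->MRU): [fox jay bee dog]
  7. access fox: HIT. Cache (LRU->MRU): [jay bee dog fox]
  8. access bee: HIT. Cache (LRU->MRU): [jay dog fox bee]
  9. access melon: MISS, evict jay. Cache (LRU->MRU): [dog fox bee melon]
  10. access rat: MISS, evict dog. Cache (LRU->MRU): [fox bee melon rat]
Total: 4 hits, 6 misses, 2 evictions

Answer: 2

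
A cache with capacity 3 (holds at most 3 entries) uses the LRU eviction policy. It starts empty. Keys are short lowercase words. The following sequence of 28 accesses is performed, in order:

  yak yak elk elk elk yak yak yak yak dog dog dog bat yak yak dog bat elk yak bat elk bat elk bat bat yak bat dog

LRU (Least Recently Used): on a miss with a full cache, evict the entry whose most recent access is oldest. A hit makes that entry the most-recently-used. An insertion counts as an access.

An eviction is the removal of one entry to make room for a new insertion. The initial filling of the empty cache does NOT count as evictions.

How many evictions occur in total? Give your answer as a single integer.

Answer: 4

Derivation:
LRU simulation (capacity=3):
  1. access yak: MISS. Cache (LRU->MRU): [yak]
  2. access yak: HIT. Cache (LRU->MRU): [yak]
  3. access elk: MISS. Cache (LRU->MRU): [yak elk]
  4. access elk: HIT. Cache (LRU->MRU): [yak elk]
  5. access elk: HIT. Cache (LRU->MRU): [yak elk]
  6. access yak: HIT. Cache (LRU->MRU): [elk yak]
  7. access yak: HIT. Cache (LRU->MRU): [elk yak]
  8. access yak: HIT. Cache (LRU->MRU): [elk yak]
  9. access yak: HIT. Cache (LRU->MRU): [elk yak]
  10. access dog: MISS. Cache (LRU->MRU): [elk yak dog]
  11. access dog: HIT. Cache (LRU->MRU): [elk yak dog]
  12. access dog: HIT. Cache (LRU->MRU): [elk yak dog]
  13. access bat: MISS, evict elk. Cache (LRU->MRU): [yak dog bat]
  14. access yak: HIT. Cache (LRU->MRU): [dog bat yak]
  15. access yak: HIT. Cache (LRU->MRU): [dog bat yak]
  16. access dog: HIT. Cache (LRU->MRU): [bat yak dog]
  17. access bat: HIT. Cache (LRU->MRU): [yak dog bat]
  18. access elk: MISS, evict yak. Cache (LRU->MRU): [dog bat elk]
  19. access yak: MISS, evict dog. Cache (LRU->MRU): [bat elk yak]
  20. access bat: HIT. Cache (LRU->MRU): [elk yak bat]
  21. access elk: HIT. Cache (LRU->MRU): [yak bat elk]
  22. access bat: HIT. Cache (LRU->MRU): [yak elk bat]
  23. access elk: HIT. Cache (LRU->MRU): [yak bat elk]
  24. access bat: HIT. Cache (LRU->MRU): [yak elk bat]
  25. access bat: HIT. Cache (LRU->MRU): [yak elk bat]
  26. access yak: HIT. Cache (LRU->MRU): [elk bat yak]
  27. access bat: HIT. Cache (LRU->MRU): [elk yak bat]
  28. access dog: MISS, evict elk. Cache (LRU->MRU): [yak bat dog]
Total: 21 hits, 7 misses, 4 evictions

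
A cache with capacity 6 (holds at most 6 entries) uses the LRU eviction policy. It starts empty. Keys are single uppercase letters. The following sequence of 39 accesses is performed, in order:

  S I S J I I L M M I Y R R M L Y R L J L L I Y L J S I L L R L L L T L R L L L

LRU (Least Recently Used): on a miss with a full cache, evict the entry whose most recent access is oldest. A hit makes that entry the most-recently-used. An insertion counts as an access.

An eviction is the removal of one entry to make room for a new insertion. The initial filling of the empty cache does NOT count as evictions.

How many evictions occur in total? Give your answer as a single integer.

LRU simulation (capacity=6):
  1. access S: MISS. Cache (LRU->MRU): [S]
  2. access I: MISS. Cache (LRU->MRU): [S I]
  3. access S: HIT. Cache (LRU->MRU): [I S]
  4. access J: MISS. Cache (LRU->MRU): [I S J]
  5. access I: HIT. Cache (LRU->MRU): [S J I]
  6. access I: HIT. Cache (LRU->MRU): [S J I]
  7. access L: MISS. Cache (LRU->MRU): [S J I L]
  8. access M: MISS. Cache (LRU->MRU): [S J I L M]
  9. access M: HIT. Cache (LRU->MRU): [S J I L M]
  10. access I: HIT. Cache (LRU->MRU): [S J L M I]
  11. access Y: MISS. Cache (LRU->MRU): [S J L M I Y]
  12. access R: MISS, evict S. Cache (LRU->MRU): [J L M I Y R]
  13. access R: HIT. Cache (LRU->MRU): [J L M I Y R]
  14. access M: HIT. Cache (LRU->MRU): [J L I Y R M]
  15. access L: HIT. Cache (LRU->MRU): [J I Y R M L]
  16. access Y: HIT. Cache (LRU->MRU): [J I R M L Y]
  17. access R: HIT. Cache (LRU->MRU): [J I M L Y R]
  18. access L: HIT. Cache (LRU->MRU): [J I M Y R L]
  19. access J: HIT. Cache (LRU->MRU): [I M Y R L J]
  20. access L: HIT. Cache (LRU->MRU): [I M Y R J L]
  21. access L: HIT. Cache (LRU->MRU): [I M Y R J L]
  22. access I: HIT. Cache (LRU->MRU): [M Y R J L I]
  23. access Y: HIT. Cache (LRU->MRU): [M R J L I Y]
  24. access L: HIT. Cache (LRU->MRU): [M R J I Y L]
  25. access J: HIT. Cache (LRU->MRU): [M R I Y L J]
  26. access S: MISS, evict M. Cache (LRU->MRU): [R I Y L J S]
  27. access I: HIT. Cache (LRU->MRU): [R Y L J S I]
  28. access L: HIT. Cache (LRU->MRU): [R Y J S I L]
  29. access L: HIT. Cache (LRU->MRU): [R Y J S I L]
  30. access R: HIT. Cache (LRU->MRU): [Y J S I L R]
  31. access L: HIT. Cache (LRU->MRU): [Y J S I R L]
  32. access L: HIT. Cache (LRU->MRU): [Y J S I R L]
  33. access L: HIT. Cache (LRU->MRU): [Y J S I R L]
  34. access T: MISS, evict Y. Cache (LRU->MRU): [J S I R L T]
  35. access L: HIT. Cache (LRU->MRU): [J S I R T L]
  36. access R: HIT. Cache (LRU->MRU): [J S I T L R]
  37. access L: HIT. Cache (LRU->MRU): [J S I T R L]
  38. access L: HIT. Cache (LRU->MRU): [J S I T R L]
  39. access L: HIT. Cache (LRU->MRU): [J S I T R L]
Total: 30 hits, 9 misses, 3 evictions

Answer: 3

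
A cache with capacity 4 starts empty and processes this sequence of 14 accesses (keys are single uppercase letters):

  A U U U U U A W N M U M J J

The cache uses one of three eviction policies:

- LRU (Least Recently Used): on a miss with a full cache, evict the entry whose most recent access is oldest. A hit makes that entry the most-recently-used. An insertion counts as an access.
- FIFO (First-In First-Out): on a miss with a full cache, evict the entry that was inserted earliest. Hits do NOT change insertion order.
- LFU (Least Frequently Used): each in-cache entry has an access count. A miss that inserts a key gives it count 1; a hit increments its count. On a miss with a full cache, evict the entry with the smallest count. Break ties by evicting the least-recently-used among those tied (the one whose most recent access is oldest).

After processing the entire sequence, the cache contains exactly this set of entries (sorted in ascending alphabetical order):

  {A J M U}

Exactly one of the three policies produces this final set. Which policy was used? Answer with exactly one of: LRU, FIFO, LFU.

Answer: LFU

Derivation:
Simulating under each policy and comparing final sets:
  LRU: final set = {J M N U} -> differs
  FIFO: final set = {J M N W} -> differs
  LFU: final set = {A J M U} -> MATCHES target
Only LFU produces the target set.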